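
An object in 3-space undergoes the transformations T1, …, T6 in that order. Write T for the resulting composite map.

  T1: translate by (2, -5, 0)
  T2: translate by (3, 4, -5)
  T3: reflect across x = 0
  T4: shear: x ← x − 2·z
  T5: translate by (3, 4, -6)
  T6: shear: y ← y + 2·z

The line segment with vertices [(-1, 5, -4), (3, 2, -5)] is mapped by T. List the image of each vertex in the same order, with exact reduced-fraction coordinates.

T1 translate by (2, -5, 0): (-1, 5, -4) → (1, 0, -4); (3, 2, -5) → (5, -3, -5)
T2 translate by (3, 4, -5): (1, 0, -4) → (4, 4, -9); (5, -3, -5) → (8, 1, -10)
T3 reflect across x = 0: (4, 4, -9) → (-4, 4, -9); (8, 1, -10) → (-8, 1, -10)
T4 shear: x ← x − 2·z: (-4, 4, -9) → (14, 4, -9); (-8, 1, -10) → (12, 1, -10)
T5 translate by (3, 4, -6): (14, 4, -9) → (17, 8, -15); (12, 1, -10) → (15, 5, -16)
T6 shear: y ← y + 2·z: (17, 8, -15) → (17, -22, -15); (15, 5, -16) → (15, -27, -16)

image vertices: (17, -22, -15), (15, -27, -16)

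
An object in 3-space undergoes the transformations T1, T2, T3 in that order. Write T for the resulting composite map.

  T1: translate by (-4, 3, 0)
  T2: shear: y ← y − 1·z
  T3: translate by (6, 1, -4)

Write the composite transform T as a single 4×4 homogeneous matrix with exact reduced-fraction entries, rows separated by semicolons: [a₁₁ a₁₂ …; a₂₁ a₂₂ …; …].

T1 = [1 0 0 -4; 0 1 0 3; 0 0 1 0; 0 0 0 1]
T2·T1 = [1 0 0 -4; 0 1 -1 3; 0 0 1 0; 0 0 0 1]
T3·…·T1 = [1 0 0 2; 0 1 -1 4; 0 0 1 -4; 0 0 0 1]

T = [1 0 0 2; 0 1 -1 4; 0 0 1 -4; 0 0 0 1]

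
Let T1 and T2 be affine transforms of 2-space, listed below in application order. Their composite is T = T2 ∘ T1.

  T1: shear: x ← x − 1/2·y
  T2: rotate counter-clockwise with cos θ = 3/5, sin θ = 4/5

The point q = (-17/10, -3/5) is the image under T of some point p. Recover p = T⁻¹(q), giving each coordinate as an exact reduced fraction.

T1 = [1 -1/2 0; 0 1 0; 0 0 1]
T2·T1 = [3/5 -11/10 0; 4/5 1/5 0; 0 0 1]
det M = 1; M⁻¹ = [1/5 11/10 0; -4/5 3/5 0; 0 0 1]
M⁻¹ · (-17/10, -3/5)ᵀ = (-1, 1)ᵀ

p = (-1, 1)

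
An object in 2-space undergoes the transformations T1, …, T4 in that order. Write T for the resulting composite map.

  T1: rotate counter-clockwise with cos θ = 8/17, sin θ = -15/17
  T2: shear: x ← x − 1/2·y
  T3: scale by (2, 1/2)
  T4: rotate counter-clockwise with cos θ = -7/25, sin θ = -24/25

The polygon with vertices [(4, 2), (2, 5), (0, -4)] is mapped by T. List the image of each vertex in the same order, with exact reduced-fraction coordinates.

image vertices: (-1704/425, -3878/425), (-1084/425, -4163/425), (232/425, 2224/425)

T1 rotate counter-clockwise with cos θ = 8/17, sin θ = -15/17: (4, 2) → (62/17, -44/17); (2, 5) → (91/17, 10/17); (0, -4) → (-60/17, -32/17)
T2 shear: x ← x − 1/2·y: (62/17, -44/17) → (84/17, -44/17); (91/17, 10/17) → (86/17, 10/17); (-60/17, -32/17) → (-44/17, -32/17)
T3 scale by (2, 1/2): (84/17, -44/17) → (168/17, -22/17); (86/17, 10/17) → (172/17, 5/17); (-44/17, -32/17) → (-88/17, -16/17)
T4 rotate counter-clockwise with cos θ = -7/25, sin θ = -24/25: (168/17, -22/17) → (-1704/425, -3878/425); (172/17, 5/17) → (-1084/425, -4163/425); (-88/17, -16/17) → (232/425, 2224/425)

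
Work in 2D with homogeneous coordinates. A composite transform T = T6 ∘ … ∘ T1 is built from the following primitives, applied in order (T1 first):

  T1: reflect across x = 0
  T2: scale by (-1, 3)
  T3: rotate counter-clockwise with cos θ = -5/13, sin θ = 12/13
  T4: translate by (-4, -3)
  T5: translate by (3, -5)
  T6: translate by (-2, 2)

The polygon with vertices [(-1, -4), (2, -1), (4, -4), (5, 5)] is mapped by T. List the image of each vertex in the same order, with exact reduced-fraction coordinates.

image vertices: (110/13, -30/13), (-1, -3), (85/13, 30/13), (-244/13, -93/13)

T1 reflect across x = 0: (-1, -4) → (1, -4); (2, -1) → (-2, -1); (4, -4) → (-4, -4); (5, 5) → (-5, 5)
T2 scale by (-1, 3): (1, -4) → (-1, -12); (-2, -1) → (2, -3); (-4, -4) → (4, -12); (-5, 5) → (5, 15)
T3 rotate counter-clockwise with cos θ = -5/13, sin θ = 12/13: (-1, -12) → (149/13, 48/13); (2, -3) → (2, 3); (4, -12) → (124/13, 108/13); (5, 15) → (-205/13, -15/13)
T4 translate by (-4, -3): (149/13, 48/13) → (97/13, 9/13); (2, 3) → (-2, 0); (124/13, 108/13) → (72/13, 69/13); (-205/13, -15/13) → (-257/13, -54/13)
T5 translate by (3, -5): (97/13, 9/13) → (136/13, -56/13); (-2, 0) → (1, -5); (72/13, 69/13) → (111/13, 4/13); (-257/13, -54/13) → (-218/13, -119/13)
T6 translate by (-2, 2): (136/13, -56/13) → (110/13, -30/13); (1, -5) → (-1, -3); (111/13, 4/13) → (85/13, 30/13); (-218/13, -119/13) → (-244/13, -93/13)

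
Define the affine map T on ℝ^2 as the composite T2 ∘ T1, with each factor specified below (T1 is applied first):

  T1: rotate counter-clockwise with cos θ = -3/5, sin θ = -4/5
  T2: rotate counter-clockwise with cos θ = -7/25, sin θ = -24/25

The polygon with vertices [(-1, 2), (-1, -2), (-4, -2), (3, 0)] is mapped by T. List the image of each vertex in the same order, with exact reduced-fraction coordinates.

image vertices: (-1, -2), (11/5, 2/5), (4, -2), (-9/5, 12/5)

T1 rotate counter-clockwise with cos θ = -3/5, sin θ = -4/5: (-1, 2) → (11/5, -2/5); (-1, -2) → (-1, 2); (-4, -2) → (4/5, 22/5); (3, 0) → (-9/5, -12/5)
T2 rotate counter-clockwise with cos θ = -7/25, sin θ = -24/25: (11/5, -2/5) → (-1, -2); (-1, 2) → (11/5, 2/5); (4/5, 22/5) → (4, -2); (-9/5, -12/5) → (-9/5, 12/5)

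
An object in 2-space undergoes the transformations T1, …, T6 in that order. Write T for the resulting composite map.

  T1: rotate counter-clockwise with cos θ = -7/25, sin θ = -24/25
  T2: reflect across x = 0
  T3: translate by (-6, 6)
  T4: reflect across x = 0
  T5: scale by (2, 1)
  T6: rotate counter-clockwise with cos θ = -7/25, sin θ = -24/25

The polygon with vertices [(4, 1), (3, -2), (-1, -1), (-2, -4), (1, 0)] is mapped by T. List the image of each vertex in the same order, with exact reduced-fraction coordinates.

T1 rotate counter-clockwise with cos θ = -7/25, sin θ = -24/25: (4, 1) → (-4/25, -103/25); (3, -2) → (-69/25, -58/25); (-1, -1) → (-17/25, 31/25); (-2, -4) → (-82/25, 76/25); (1, 0) → (-7/25, -24/25)
T2 reflect across x = 0: (-4/25, -103/25) → (4/25, -103/25); (-69/25, -58/25) → (69/25, -58/25); (-17/25, 31/25) → (17/25, 31/25); (-82/25, 76/25) → (82/25, 76/25); (-7/25, -24/25) → (7/25, -24/25)
T3 translate by (-6, 6): (4/25, -103/25) → (-146/25, 47/25); (69/25, -58/25) → (-81/25, 92/25); (17/25, 31/25) → (-133/25, 181/25); (82/25, 76/25) → (-68/25, 226/25); (7/25, -24/25) → (-143/25, 126/25)
T4 reflect across x = 0: (-146/25, 47/25) → (146/25, 47/25); (-81/25, 92/25) → (81/25, 92/25); (-133/25, 181/25) → (133/25, 181/25); (-68/25, 226/25) → (68/25, 226/25); (-143/25, 126/25) → (143/25, 126/25)
T5 scale by (2, 1): (146/25, 47/25) → (292/25, 47/25); (81/25, 92/25) → (162/25, 92/25); (133/25, 181/25) → (266/25, 181/25); (68/25, 226/25) → (136/25, 226/25); (143/25, 126/25) → (286/25, 126/25)
T6 rotate counter-clockwise with cos θ = -7/25, sin θ = -24/25: (292/25, 47/25) → (-916/625, -7337/625); (162/25, 92/25) → (1074/625, -4532/625); (266/25, 181/25) → (2482/625, -7651/625); (136/25, 226/25) → (4472/625, -4846/625); (286/25, 126/25) → (1022/625, -7746/625)

image vertices: (-916/625, -7337/625), (1074/625, -4532/625), (2482/625, -7651/625), (4472/625, -4846/625), (1022/625, -7746/625)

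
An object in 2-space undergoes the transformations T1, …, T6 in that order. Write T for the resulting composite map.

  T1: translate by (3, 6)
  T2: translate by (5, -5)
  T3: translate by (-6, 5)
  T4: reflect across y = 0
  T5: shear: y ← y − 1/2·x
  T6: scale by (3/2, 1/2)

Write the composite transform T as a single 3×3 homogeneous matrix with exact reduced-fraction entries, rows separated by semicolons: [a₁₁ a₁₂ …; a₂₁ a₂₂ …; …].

T = [3/2 0 3; -1/4 -1/2 -7/2; 0 0 1]

T1 = [1 0 3; 0 1 6; 0 0 1]
T2·T1 = [1 0 8; 0 1 1; 0 0 1]
T3·…·T1 = [1 0 2; 0 1 6; 0 0 1]
T4·…·T1 = [1 0 2; 0 -1 -6; 0 0 1]
T5·…·T1 = [1 0 2; -1/2 -1 -7; 0 0 1]
T6·…·T1 = [3/2 0 3; -1/4 -1/2 -7/2; 0 0 1]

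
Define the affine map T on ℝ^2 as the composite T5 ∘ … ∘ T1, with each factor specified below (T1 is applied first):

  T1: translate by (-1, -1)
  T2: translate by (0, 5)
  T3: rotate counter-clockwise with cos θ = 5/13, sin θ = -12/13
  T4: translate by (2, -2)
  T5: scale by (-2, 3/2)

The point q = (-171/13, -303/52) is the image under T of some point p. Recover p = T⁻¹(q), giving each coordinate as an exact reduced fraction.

p = (9/2, -1/2)

T1 = [1 0 -1; 0 1 -1; 0 0 1]
T2·T1 = [1 0 -1; 0 1 4; 0 0 1]
T3·…·T1 = [5/13 12/13 43/13; -12/13 5/13 32/13; 0 0 1]
T4·…·T1 = [5/13 12/13 69/13; -12/13 5/13 6/13; 0 0 1]
T5·…·T1 = [-10/13 -24/13 -138/13; -18/13 15/26 9/13; 0 0 1]
det M = -3; M⁻¹ = [-5/26 -8/13 -21/13; -6/13 10/39 -66/13; 0 0 1]
M⁻¹ · (-171/13, -303/52)ᵀ = (9/2, -1/2)ᵀ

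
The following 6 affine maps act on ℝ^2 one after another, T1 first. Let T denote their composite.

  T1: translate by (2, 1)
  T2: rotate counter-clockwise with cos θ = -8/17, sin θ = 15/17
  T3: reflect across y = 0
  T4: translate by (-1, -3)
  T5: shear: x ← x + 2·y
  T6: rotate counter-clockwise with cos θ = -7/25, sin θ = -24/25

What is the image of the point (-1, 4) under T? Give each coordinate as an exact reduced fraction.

T(p) = (88/85, 766/85)

T1 translate by (2, 1): (-1, 4) → (1, 5)
T2 rotate counter-clockwise with cos θ = -8/17, sin θ = 15/17: (1, 5) → (-83/17, -25/17)
T3 reflect across y = 0: (-83/17, -25/17) → (-83/17, 25/17)
T4 translate by (-1, -3): (-83/17, 25/17) → (-100/17, -26/17)
T5 shear: x ← x + 2·y: (-100/17, -26/17) → (-152/17, -26/17)
T6 rotate counter-clockwise with cos θ = -7/25, sin θ = -24/25: (-152/17, -26/17) → (88/85, 766/85)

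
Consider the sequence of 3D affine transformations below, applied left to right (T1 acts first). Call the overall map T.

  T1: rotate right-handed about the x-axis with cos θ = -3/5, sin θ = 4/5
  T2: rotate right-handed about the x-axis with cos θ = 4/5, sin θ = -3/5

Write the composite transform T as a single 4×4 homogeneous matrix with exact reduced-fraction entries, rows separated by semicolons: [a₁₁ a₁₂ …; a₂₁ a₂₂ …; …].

T = [1 0 0 0; 0 0 -1 0; 0 1 0 0; 0 0 0 1]

T1 = [1 0 0 0; 0 -3/5 -4/5 0; 0 4/5 -3/5 0; 0 0 0 1]
T2·T1 = [1 0 0 0; 0 0 -1 0; 0 1 0 0; 0 0 0 1]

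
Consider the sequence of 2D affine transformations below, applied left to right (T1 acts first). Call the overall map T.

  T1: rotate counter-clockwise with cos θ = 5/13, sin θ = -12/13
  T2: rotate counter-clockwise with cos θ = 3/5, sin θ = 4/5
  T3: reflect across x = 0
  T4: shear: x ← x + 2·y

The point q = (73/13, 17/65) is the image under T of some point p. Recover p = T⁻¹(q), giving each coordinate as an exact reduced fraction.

p = (-5, -1)

T1 = [5/13 12/13 0; -12/13 5/13 0; 0 0 1]
T2·T1 = [63/65 16/65 0; -16/65 63/65 0; 0 0 1]
T3·…·T1 = [-63/65 -16/65 0; -16/65 63/65 0; 0 0 1]
T4·…·T1 = [-19/13 22/13 0; -16/65 63/65 0; 0 0 1]
det M = -1; M⁻¹ = [-63/65 22/13 0; -16/65 19/13 0; 0 0 1]
M⁻¹ · (73/13, 17/65)ᵀ = (-5, -1)ᵀ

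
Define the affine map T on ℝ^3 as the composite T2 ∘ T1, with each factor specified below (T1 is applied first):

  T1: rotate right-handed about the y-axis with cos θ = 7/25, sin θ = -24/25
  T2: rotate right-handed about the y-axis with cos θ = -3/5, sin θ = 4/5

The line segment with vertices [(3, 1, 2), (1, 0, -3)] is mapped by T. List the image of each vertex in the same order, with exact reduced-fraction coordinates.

T1 rotate right-handed about the y-axis with cos θ = 7/25, sin θ = -24/25: (3, 1, 2) → (-27/25, 1, 86/25); (1, 0, -3) → (79/25, 0, 3/25)
T2 rotate right-handed about the y-axis with cos θ = -3/5, sin θ = 4/5: (-27/25, 1, 86/25) → (17/5, 1, -6/5); (79/25, 0, 3/25) → (-9/5, 0, -13/5)

image vertices: (17/5, 1, -6/5), (-9/5, 0, -13/5)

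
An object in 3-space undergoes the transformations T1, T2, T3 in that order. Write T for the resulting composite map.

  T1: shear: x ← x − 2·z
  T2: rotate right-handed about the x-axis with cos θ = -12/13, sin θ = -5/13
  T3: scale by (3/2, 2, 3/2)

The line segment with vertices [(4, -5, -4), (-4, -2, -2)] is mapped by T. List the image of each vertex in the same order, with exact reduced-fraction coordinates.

image vertices: (18, 80/13, 219/26), (0, 28/13, 51/13)

T1 shear: x ← x − 2·z: (4, -5, -4) → (12, -5, -4); (-4, -2, -2) → (0, -2, -2)
T2 rotate right-handed about the x-axis with cos θ = -12/13, sin θ = -5/13: (12, -5, -4) → (12, 40/13, 73/13); (0, -2, -2) → (0, 14/13, 34/13)
T3 scale by (3/2, 2, 3/2): (12, 40/13, 73/13) → (18, 80/13, 219/26); (0, 14/13, 34/13) → (0, 28/13, 51/13)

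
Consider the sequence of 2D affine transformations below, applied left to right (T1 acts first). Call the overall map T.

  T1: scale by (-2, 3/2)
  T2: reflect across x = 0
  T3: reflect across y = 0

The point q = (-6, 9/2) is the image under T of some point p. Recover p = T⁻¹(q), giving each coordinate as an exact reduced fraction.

T1 = [-2 0 0; 0 3/2 0; 0 0 1]
T2·T1 = [2 0 0; 0 3/2 0; 0 0 1]
T3·…·T1 = [2 0 0; 0 -3/2 0; 0 0 1]
det M = -3; M⁻¹ = [1/2 0 0; 0 -2/3 0; 0 0 1]
M⁻¹ · (-6, 9/2)ᵀ = (-3, -3)ᵀ

p = (-3, -3)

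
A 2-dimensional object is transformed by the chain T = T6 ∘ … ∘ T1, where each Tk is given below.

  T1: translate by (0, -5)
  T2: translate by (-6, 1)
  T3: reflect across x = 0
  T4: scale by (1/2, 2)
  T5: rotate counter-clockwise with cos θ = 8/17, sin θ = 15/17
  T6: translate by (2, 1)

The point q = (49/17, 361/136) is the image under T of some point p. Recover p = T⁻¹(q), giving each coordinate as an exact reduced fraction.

p = (9/4, 4)

T1 = [1 0 0; 0 1 -5; 0 0 1]
T2·T1 = [1 0 -6; 0 1 -4; 0 0 1]
T3·…·T1 = [-1 0 6; 0 1 -4; 0 0 1]
T4·…·T1 = [-1/2 0 3; 0 2 -8; 0 0 1]
T5·…·T1 = [-4/17 -30/17 144/17; -15/34 16/17 -19/17; 0 0 1]
T6·…·T1 = [-4/17 -30/17 178/17; -15/34 16/17 -2/17; 0 0 1]
det M = -1; M⁻¹ = [-16/17 -30/17 164/17; -15/34 4/17 79/17; 0 0 1]
M⁻¹ · (49/17, 361/136)ᵀ = (9/4, 4)ᵀ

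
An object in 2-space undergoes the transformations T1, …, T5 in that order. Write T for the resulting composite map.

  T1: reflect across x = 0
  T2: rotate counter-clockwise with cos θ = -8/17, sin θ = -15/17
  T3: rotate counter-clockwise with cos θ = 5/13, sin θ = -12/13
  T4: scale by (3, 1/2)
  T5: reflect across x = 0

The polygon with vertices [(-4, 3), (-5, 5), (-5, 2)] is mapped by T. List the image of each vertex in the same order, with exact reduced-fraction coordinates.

image vertices: (2829/221, -288/221), (3615/221, -995/442), (3426/221, -335/442)

T1 reflect across x = 0: (-4, 3) → (4, 3); (-5, 5) → (5, 5); (-5, 2) → (5, 2)
T2 rotate counter-clockwise with cos θ = -8/17, sin θ = -15/17: (4, 3) → (13/17, -84/17); (5, 5) → (35/17, -115/17); (5, 2) → (-10/17, -91/17)
T3 rotate counter-clockwise with cos θ = 5/13, sin θ = -12/13: (13/17, -84/17) → (-943/221, -576/221); (35/17, -115/17) → (-1205/221, -995/221); (-10/17, -91/17) → (-1142/221, -335/221)
T4 scale by (3, 1/2): (-943/221, -576/221) → (-2829/221, -288/221); (-1205/221, -995/221) → (-3615/221, -995/442); (-1142/221, -335/221) → (-3426/221, -335/442)
T5 reflect across x = 0: (-2829/221, -288/221) → (2829/221, -288/221); (-3615/221, -995/442) → (3615/221, -995/442); (-3426/221, -335/442) → (3426/221, -335/442)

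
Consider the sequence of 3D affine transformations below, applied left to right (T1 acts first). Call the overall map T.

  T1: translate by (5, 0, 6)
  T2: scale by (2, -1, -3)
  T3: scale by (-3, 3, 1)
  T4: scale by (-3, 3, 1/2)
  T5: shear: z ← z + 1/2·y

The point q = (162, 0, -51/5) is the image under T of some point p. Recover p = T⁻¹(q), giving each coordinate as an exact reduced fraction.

T1 = [1 0 0 5; 0 1 0 0; 0 0 1 6; 0 0 0 1]
T2·T1 = [2 0 0 10; 0 -1 0 0; 0 0 -3 -18; 0 0 0 1]
T3·…·T1 = [-6 0 0 -30; 0 -3 0 0; 0 0 -3 -18; 0 0 0 1]
T4·…·T1 = [18 0 0 90; 0 -9 0 0; 0 0 -3/2 -9; 0 0 0 1]
T5·…·T1 = [18 0 0 90; 0 -9 0 0; 0 -9/2 -3/2 -9; 0 0 0 1]
det M = 243; M⁻¹ = [1/18 0 0 -5; 0 -1/9 0 0; 0 1/3 -2/3 -6; 0 0 0 1]
M⁻¹ · (162, 0, -51/5)ᵀ = (4, 0, 4/5)ᵀ

p = (4, 0, 4/5)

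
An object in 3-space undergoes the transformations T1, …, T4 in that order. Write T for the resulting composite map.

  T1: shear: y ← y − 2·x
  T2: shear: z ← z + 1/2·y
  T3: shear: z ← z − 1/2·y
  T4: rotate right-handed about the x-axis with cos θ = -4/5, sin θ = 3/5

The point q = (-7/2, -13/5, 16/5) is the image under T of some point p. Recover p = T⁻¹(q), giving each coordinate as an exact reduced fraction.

p = (-7/2, -3, -1)

T1 = [1 0 0 0; -2 1 0 0; 0 0 1 0; 0 0 0 1]
T2·T1 = [1 0 0 0; -2 1 0 0; -1 1/2 1 0; 0 0 0 1]
T3·…·T1 = [1 0 0 0; -2 1 0 0; 0 0 1 0; 0 0 0 1]
T4·…·T1 = [1 0 0 0; 8/5 -4/5 -3/5 0; -6/5 3/5 -4/5 0; 0 0 0 1]
det M = 1; M⁻¹ = [1 0 0 0; 2 -4/5 3/5 0; 0 -3/5 -4/5 0; 0 0 0 1]
M⁻¹ · (-7/2, -13/5, 16/5)ᵀ = (-7/2, -3, -1)ᵀ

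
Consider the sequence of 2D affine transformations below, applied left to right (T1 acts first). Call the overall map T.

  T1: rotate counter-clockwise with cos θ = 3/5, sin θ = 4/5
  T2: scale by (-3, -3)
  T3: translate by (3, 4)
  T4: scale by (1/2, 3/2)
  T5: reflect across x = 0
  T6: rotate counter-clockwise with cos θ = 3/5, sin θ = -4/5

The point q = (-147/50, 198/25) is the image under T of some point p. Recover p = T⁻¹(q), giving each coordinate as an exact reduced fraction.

p = (-2, 4)

T1 = [3/5 -4/5 0; 4/5 3/5 0; 0 0 1]
T2·T1 = [-9/5 12/5 0; -12/5 -9/5 0; 0 0 1]
T3·…·T1 = [-9/5 12/5 3; -12/5 -9/5 4; 0 0 1]
T4·…·T1 = [-9/10 6/5 3/2; -18/5 -27/10 6; 0 0 1]
T5·…·T1 = [9/10 -6/5 -3/2; -18/5 -27/10 6; 0 0 1]
T6·…·T1 = [-117/50 -72/25 39/10; -72/25 -33/50 24/5; 0 0 1]
det M = -27/4; M⁻¹ = [22/225 -32/75 5/3; -32/75 26/75 0; 0 0 1]
M⁻¹ · (-147/50, 198/25)ᵀ = (-2, 4)ᵀ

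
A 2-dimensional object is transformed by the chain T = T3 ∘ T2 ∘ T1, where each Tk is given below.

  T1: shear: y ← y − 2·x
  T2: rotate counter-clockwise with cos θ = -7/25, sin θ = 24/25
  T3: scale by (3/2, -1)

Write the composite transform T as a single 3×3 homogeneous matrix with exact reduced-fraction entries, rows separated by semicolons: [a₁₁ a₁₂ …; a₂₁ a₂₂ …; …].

T = [123/50 -36/25 0; -38/25 7/25 0; 0 0 1]

T1 = [1 0 0; -2 1 0; 0 0 1]
T2·T1 = [41/25 -24/25 0; 38/25 -7/25 0; 0 0 1]
T3·…·T1 = [123/50 -36/25 0; -38/25 7/25 0; 0 0 1]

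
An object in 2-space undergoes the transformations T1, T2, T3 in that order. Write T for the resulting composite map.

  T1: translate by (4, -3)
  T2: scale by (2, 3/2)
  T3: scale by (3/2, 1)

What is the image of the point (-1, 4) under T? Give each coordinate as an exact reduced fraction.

T(p) = (9, 3/2)

T1 translate by (4, -3): (-1, 4) → (3, 1)
T2 scale by (2, 3/2): (3, 1) → (6, 3/2)
T3 scale by (3/2, 1): (6, 3/2) → (9, 3/2)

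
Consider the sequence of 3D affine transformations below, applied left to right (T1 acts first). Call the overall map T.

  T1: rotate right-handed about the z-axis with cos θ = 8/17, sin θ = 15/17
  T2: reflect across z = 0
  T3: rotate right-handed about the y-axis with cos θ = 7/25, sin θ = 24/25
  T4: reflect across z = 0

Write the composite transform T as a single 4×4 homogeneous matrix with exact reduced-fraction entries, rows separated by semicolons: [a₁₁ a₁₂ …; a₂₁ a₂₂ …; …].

T1 = [8/17 -15/17 0 0; 15/17 8/17 0 0; 0 0 1 0; 0 0 0 1]
T2·T1 = [8/17 -15/17 0 0; 15/17 8/17 0 0; 0 0 -1 0; 0 0 0 1]
T3·…·T1 = [56/425 -21/85 -24/25 0; 15/17 8/17 0 0; -192/425 72/85 -7/25 0; 0 0 0 1]
T4·…·T1 = [56/425 -21/85 -24/25 0; 15/17 8/17 0 0; 192/425 -72/85 7/25 0; 0 0 0 1]

T = [56/425 -21/85 -24/25 0; 15/17 8/17 0 0; 192/425 -72/85 7/25 0; 0 0 0 1]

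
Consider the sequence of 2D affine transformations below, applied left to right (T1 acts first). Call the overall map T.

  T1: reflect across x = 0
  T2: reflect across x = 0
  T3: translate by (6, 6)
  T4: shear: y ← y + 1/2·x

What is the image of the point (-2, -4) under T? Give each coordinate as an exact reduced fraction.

T1 reflect across x = 0: (-2, -4) → (2, -4)
T2 reflect across x = 0: (2, -4) → (-2, -4)
T3 translate by (6, 6): (-2, -4) → (4, 2)
T4 shear: y ← y + 1/2·x: (4, 2) → (4, 4)

T(p) = (4, 4)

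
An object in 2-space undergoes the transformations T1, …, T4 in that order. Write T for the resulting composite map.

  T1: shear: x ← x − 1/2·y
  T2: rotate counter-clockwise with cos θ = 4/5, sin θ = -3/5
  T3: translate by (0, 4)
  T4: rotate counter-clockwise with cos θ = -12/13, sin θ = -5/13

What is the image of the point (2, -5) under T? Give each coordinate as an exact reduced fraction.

T(p) = (-207/130, 147/65)

T1 shear: x ← x − 1/2·y: (2, -5) → (9/2, -5)
T2 rotate counter-clockwise with cos θ = 4/5, sin θ = -3/5: (9/2, -5) → (3/5, -67/10)
T3 translate by (0, 4): (3/5, -67/10) → (3/5, -27/10)
T4 rotate counter-clockwise with cos θ = -12/13, sin θ = -5/13: (3/5, -27/10) → (-207/130, 147/65)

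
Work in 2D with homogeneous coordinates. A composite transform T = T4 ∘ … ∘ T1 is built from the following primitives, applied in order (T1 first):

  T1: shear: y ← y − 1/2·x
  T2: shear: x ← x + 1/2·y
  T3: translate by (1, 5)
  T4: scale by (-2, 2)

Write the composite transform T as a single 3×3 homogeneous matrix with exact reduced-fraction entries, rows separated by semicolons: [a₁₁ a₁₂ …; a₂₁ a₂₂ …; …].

T1 = [1 0 0; -1/2 1 0; 0 0 1]
T2·T1 = [3/4 1/2 0; -1/2 1 0; 0 0 1]
T3·…·T1 = [3/4 1/2 1; -1/2 1 5; 0 0 1]
T4·…·T1 = [-3/2 -1 -2; -1 2 10; 0 0 1]

T = [-3/2 -1 -2; -1 2 10; 0 0 1]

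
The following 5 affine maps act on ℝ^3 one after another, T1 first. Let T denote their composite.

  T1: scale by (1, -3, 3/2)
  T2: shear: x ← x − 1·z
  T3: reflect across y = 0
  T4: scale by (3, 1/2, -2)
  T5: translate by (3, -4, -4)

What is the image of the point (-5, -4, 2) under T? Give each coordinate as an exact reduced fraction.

T1 scale by (1, -3, 3/2): (-5, -4, 2) → (-5, 12, 3)
T2 shear: x ← x − 1·z: (-5, 12, 3) → (-8, 12, 3)
T3 reflect across y = 0: (-8, 12, 3) → (-8, -12, 3)
T4 scale by (3, 1/2, -2): (-8, -12, 3) → (-24, -6, -6)
T5 translate by (3, -4, -4): (-24, -6, -6) → (-21, -10, -10)

T(p) = (-21, -10, -10)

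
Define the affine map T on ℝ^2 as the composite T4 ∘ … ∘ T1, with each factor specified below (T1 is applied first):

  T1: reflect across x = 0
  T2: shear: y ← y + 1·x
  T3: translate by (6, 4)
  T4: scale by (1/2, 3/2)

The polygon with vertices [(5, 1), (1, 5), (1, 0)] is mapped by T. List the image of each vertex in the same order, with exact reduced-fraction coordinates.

T1 reflect across x = 0: (5, 1) → (-5, 1); (1, 5) → (-1, 5); (1, 0) → (-1, 0)
T2 shear: y ← y + 1·x: (-5, 1) → (-5, -4); (-1, 5) → (-1, 4); (-1, 0) → (-1, -1)
T3 translate by (6, 4): (-5, -4) → (1, 0); (-1, 4) → (5, 8); (-1, -1) → (5, 3)
T4 scale by (1/2, 3/2): (1, 0) → (1/2, 0); (5, 8) → (5/2, 12); (5, 3) → (5/2, 9/2)

image vertices: (1/2, 0), (5/2, 12), (5/2, 9/2)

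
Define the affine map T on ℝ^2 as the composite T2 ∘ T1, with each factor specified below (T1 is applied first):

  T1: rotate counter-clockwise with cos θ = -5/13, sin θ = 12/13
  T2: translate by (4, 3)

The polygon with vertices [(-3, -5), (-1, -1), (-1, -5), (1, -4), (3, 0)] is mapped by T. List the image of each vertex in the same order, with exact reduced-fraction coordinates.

T1 rotate counter-clockwise with cos θ = -5/13, sin θ = 12/13: (-3, -5) → (75/13, -11/13); (-1, -1) → (17/13, -7/13); (-1, -5) → (5, 1); (1, -4) → (43/13, 32/13); (3, 0) → (-15/13, 36/13)
T2 translate by (4, 3): (75/13, -11/13) → (127/13, 28/13); (17/13, -7/13) → (69/13, 32/13); (5, 1) → (9, 4); (43/13, 32/13) → (95/13, 71/13); (-15/13, 36/13) → (37/13, 75/13)

image vertices: (127/13, 28/13), (69/13, 32/13), (9, 4), (95/13, 71/13), (37/13, 75/13)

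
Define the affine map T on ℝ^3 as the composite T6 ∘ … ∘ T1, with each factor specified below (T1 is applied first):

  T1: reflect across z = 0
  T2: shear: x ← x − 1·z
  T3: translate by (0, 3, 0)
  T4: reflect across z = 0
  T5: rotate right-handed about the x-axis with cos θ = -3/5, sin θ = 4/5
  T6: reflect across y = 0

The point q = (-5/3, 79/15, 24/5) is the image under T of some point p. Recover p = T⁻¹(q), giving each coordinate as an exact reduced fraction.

T1 = [1 0 0 0; 0 1 0 0; 0 0 -1 0; 0 0 0 1]
T2·T1 = [1 0 1 0; 0 1 0 0; 0 0 -1 0; 0 0 0 1]
T3·…·T1 = [1 0 1 0; 0 1 0 3; 0 0 -1 0; 0 0 0 1]
T4·…·T1 = [1 0 1 0; 0 1 0 3; 0 0 1 0; 0 0 0 1]
T5·…·T1 = [1 0 1 0; 0 -3/5 -4/5 -9/5; 0 4/5 -3/5 12/5; 0 0 0 1]
T6·…·T1 = [1 0 1 0; 0 3/5 4/5 9/5; 0 4/5 -3/5 12/5; 0 0 0 1]
det M = -1; M⁻¹ = [1 -4/5 3/5 0; 0 3/5 4/5 -3; 0 4/5 -3/5 0; 0 0 0 1]
M⁻¹ · (-5/3, 79/15, 24/5)ᵀ = (-3, 4, 4/3)ᵀ

p = (-3, 4, 4/3)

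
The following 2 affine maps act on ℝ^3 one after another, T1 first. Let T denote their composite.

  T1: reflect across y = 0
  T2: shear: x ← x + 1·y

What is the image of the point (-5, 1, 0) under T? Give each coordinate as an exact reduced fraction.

T(p) = (-6, -1, 0)

T1 reflect across y = 0: (-5, 1, 0) → (-5, -1, 0)
T2 shear: x ← x + 1·y: (-5, -1, 0) → (-6, -1, 0)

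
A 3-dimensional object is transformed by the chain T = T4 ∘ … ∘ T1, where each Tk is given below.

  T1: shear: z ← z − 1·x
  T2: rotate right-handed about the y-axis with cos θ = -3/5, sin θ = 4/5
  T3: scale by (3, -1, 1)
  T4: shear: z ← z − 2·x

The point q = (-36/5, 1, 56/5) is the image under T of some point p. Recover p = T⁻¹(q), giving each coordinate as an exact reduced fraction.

T1 = [1 0 0 0; 0 1 0 0; -1 0 1 0; 0 0 0 1]
T2·T1 = [-7/5 0 4/5 0; 0 1 0 0; -1/5 0 -3/5 0; 0 0 0 1]
T3·…·T1 = [-21/5 0 12/5 0; 0 -1 0 0; -1/5 0 -3/5 0; 0 0 0 1]
T4·…·T1 = [-21/5 0 12/5 0; 0 -1 0 0; 41/5 0 -27/5 0; 0 0 0 1]
det M = -3; M⁻¹ = [-9/5 0 -4/5 0; 0 -1 0 0; -41/15 0 -7/5 0; 0 0 0 1]
M⁻¹ · (-36/5, 1, 56/5)ᵀ = (4, -1, 4)ᵀ

p = (4, -1, 4)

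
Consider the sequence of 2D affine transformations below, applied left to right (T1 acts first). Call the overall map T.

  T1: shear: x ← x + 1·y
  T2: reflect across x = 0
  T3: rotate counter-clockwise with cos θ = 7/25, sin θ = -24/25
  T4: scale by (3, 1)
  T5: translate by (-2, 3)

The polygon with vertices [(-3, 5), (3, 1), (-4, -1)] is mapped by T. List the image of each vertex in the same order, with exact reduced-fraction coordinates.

image vertices: (268/25, 158/25), (-62/25, 178/25), (-17/25, -52/25)

T1 shear: x ← x + 1·y: (-3, 5) → (2, 5); (3, 1) → (4, 1); (-4, -1) → (-5, -1)
T2 reflect across x = 0: (2, 5) → (-2, 5); (4, 1) → (-4, 1); (-5, -1) → (5, -1)
T3 rotate counter-clockwise with cos θ = 7/25, sin θ = -24/25: (-2, 5) → (106/25, 83/25); (-4, 1) → (-4/25, 103/25); (5, -1) → (11/25, -127/25)
T4 scale by (3, 1): (106/25, 83/25) → (318/25, 83/25); (-4/25, 103/25) → (-12/25, 103/25); (11/25, -127/25) → (33/25, -127/25)
T5 translate by (-2, 3): (318/25, 83/25) → (268/25, 158/25); (-12/25, 103/25) → (-62/25, 178/25); (33/25, -127/25) → (-17/25, -52/25)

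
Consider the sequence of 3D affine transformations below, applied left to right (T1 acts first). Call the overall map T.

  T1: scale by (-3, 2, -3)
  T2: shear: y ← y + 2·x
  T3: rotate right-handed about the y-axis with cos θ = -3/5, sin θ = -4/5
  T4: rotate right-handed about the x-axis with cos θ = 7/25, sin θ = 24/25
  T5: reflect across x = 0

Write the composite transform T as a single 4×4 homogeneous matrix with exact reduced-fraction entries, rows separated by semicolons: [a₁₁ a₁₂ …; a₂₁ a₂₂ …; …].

T = [-9/5 0 -12/5 0; 78/125 14/25 -216/125 0; -804/125 48/25 63/125 0; 0 0 0 1]

T1 = [-3 0 0 0; 0 2 0 0; 0 0 -3 0; 0 0 0 1]
T2·T1 = [-3 0 0 0; -6 2 0 0; 0 0 -3 0; 0 0 0 1]
T3·…·T1 = [9/5 0 12/5 0; -6 2 0 0; -12/5 0 9/5 0; 0 0 0 1]
T4·…·T1 = [9/5 0 12/5 0; 78/125 14/25 -216/125 0; -804/125 48/25 63/125 0; 0 0 0 1]
T5·…·T1 = [-9/5 0 -12/5 0; 78/125 14/25 -216/125 0; -804/125 48/25 63/125 0; 0 0 0 1]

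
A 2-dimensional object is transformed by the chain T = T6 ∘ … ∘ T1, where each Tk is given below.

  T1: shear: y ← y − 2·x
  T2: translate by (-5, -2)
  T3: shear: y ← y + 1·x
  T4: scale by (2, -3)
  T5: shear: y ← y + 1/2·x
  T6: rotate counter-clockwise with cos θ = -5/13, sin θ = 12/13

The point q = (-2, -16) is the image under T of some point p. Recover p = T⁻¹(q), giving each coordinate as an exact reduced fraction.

p = (-2, 0)

T1 = [1 0 0; -2 1 0; 0 0 1]
T2·T1 = [1 0 -5; -2 1 -2; 0 0 1]
T3·…·T1 = [1 0 -5; -1 1 -7; 0 0 1]
T4·…·T1 = [2 0 -10; 3 -3 21; 0 0 1]
T5·…·T1 = [2 0 -10; 4 -3 16; 0 0 1]
T6·…·T1 = [-58/13 36/13 -142/13; 4/13 15/13 -200/13; 0 0 1]
det M = -6; M⁻¹ = [-5/26 6/13 5; 2/39 29/39 12; 0 0 1]
M⁻¹ · (-2, -16)ᵀ = (-2, 0)ᵀ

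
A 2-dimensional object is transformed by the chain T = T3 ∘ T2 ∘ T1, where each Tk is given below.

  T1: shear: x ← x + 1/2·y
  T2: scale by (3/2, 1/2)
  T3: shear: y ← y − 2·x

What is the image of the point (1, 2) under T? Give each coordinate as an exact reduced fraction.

T(p) = (3, -5)

T1 shear: x ← x + 1/2·y: (1, 2) → (2, 2)
T2 scale by (3/2, 1/2): (2, 2) → (3, 1)
T3 shear: y ← y − 2·x: (3, 1) → (3, -5)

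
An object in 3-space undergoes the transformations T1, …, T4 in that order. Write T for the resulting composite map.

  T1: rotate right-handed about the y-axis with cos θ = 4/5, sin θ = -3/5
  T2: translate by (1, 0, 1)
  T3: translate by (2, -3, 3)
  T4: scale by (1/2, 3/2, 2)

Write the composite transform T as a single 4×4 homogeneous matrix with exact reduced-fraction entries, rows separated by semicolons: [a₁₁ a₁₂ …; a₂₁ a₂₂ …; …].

T = [2/5 0 -3/10 3/2; 0 3/2 0 -9/2; 6/5 0 8/5 8; 0 0 0 1]

T1 = [4/5 0 -3/5 0; 0 1 0 0; 3/5 0 4/5 0; 0 0 0 1]
T2·T1 = [4/5 0 -3/5 1; 0 1 0 0; 3/5 0 4/5 1; 0 0 0 1]
T3·…·T1 = [4/5 0 -3/5 3; 0 1 0 -3; 3/5 0 4/5 4; 0 0 0 1]
T4·…·T1 = [2/5 0 -3/10 3/2; 0 3/2 0 -9/2; 6/5 0 8/5 8; 0 0 0 1]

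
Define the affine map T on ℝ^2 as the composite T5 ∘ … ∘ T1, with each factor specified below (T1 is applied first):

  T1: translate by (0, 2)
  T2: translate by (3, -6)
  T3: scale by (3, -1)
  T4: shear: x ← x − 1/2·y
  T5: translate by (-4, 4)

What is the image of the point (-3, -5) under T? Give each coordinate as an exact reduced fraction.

T1 translate by (0, 2): (-3, -5) → (-3, -3)
T2 translate by (3, -6): (-3, -3) → (0, -9)
T3 scale by (3, -1): (0, -9) → (0, 9)
T4 shear: x ← x − 1/2·y: (0, 9) → (-9/2, 9)
T5 translate by (-4, 4): (-9/2, 9) → (-17/2, 13)

T(p) = (-17/2, 13)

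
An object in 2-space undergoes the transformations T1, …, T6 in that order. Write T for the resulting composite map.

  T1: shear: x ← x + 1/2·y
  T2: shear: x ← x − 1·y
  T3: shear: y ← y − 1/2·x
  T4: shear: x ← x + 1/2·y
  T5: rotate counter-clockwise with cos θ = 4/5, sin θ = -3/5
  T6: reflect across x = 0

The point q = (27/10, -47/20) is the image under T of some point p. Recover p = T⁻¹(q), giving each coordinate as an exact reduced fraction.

p = (-1/2, -3)

T1 = [1 1/2 0; 0 1 0; 0 0 1]
T2·T1 = [1 -1/2 0; 0 1 0; 0 0 1]
T3·…·T1 = [1 -1/2 0; -1/2 5/4 0; 0 0 1]
T4·…·T1 = [3/4 1/8 0; -1/2 5/4 0; 0 0 1]
T5·…·T1 = [3/10 17/20 0; -17/20 37/40 0; 0 0 1]
T6·…·T1 = [-3/10 -17/20 0; -17/20 37/40 0; 0 0 1]
det M = -1; M⁻¹ = [-37/40 -17/20 0; -17/20 3/10 0; 0 0 1]
M⁻¹ · (27/10, -47/20)ᵀ = (-1/2, -3)ᵀ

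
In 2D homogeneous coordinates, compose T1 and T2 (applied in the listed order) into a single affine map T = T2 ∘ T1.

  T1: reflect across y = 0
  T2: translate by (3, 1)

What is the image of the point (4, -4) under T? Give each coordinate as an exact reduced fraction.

T(p) = (7, 5)

T1 reflect across y = 0: (4, -4) → (4, 4)
T2 translate by (3, 1): (4, 4) → (7, 5)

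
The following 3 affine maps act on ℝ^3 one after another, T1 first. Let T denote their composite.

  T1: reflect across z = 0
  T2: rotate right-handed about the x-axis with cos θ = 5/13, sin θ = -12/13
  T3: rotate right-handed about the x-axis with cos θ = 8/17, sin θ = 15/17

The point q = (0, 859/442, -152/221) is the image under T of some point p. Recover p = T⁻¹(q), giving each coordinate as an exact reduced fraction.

p = (0, 2, 1/2)

T1 = [1 0 0 0; 0 1 0 0; 0 0 -1 0; 0 0 0 1]
T2·T1 = [1 0 0 0; 0 5/13 -12/13 0; 0 -12/13 -5/13 0; 0 0 0 1]
T3·…·T1 = [1 0 0 0; 0 220/221 -21/221 0; 0 -21/221 -220/221 0; 0 0 0 1]
det M = -1; M⁻¹ = [1 0 0 0; 0 220/221 -21/221 0; 0 -21/221 -220/221 0; 0 0 0 1]
M⁻¹ · (0, 859/442, -152/221)ᵀ = (0, 2, 1/2)ᵀ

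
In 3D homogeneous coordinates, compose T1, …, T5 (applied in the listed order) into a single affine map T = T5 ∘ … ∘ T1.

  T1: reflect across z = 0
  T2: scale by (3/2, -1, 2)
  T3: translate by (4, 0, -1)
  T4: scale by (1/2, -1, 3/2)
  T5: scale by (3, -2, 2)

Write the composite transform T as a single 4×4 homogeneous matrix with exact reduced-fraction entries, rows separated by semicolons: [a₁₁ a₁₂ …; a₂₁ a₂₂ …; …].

T1 = [1 0 0 0; 0 1 0 0; 0 0 -1 0; 0 0 0 1]
T2·T1 = [3/2 0 0 0; 0 -1 0 0; 0 0 -2 0; 0 0 0 1]
T3·…·T1 = [3/2 0 0 4; 0 -1 0 0; 0 0 -2 -1; 0 0 0 1]
T4·…·T1 = [3/4 0 0 2; 0 1 0 0; 0 0 -3 -3/2; 0 0 0 1]
T5·…·T1 = [9/4 0 0 6; 0 -2 0 0; 0 0 -6 -3; 0 0 0 1]

T = [9/4 0 0 6; 0 -2 0 0; 0 0 -6 -3; 0 0 0 1]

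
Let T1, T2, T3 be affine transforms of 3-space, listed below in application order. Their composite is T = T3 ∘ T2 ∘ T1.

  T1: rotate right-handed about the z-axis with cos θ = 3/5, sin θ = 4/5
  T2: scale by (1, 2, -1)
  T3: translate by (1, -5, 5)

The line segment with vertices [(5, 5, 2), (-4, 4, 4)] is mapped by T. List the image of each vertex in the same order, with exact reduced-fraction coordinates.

T1 rotate right-handed about the z-axis with cos θ = 3/5, sin θ = 4/5: (5, 5, 2) → (-1, 7, 2); (-4, 4, 4) → (-28/5, -4/5, 4)
T2 scale by (1, 2, -1): (-1, 7, 2) → (-1, 14, -2); (-28/5, -4/5, 4) → (-28/5, -8/5, -4)
T3 translate by (1, -5, 5): (-1, 14, -2) → (0, 9, 3); (-28/5, -8/5, -4) → (-23/5, -33/5, 1)

image vertices: (0, 9, 3), (-23/5, -33/5, 1)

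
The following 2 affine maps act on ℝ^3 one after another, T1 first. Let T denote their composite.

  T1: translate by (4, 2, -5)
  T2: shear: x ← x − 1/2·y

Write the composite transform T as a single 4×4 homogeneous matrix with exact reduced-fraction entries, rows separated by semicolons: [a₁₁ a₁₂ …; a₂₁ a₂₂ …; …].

T = [1 -1/2 0 3; 0 1 0 2; 0 0 1 -5; 0 0 0 1]

T1 = [1 0 0 4; 0 1 0 2; 0 0 1 -5; 0 0 0 1]
T2·T1 = [1 -1/2 0 3; 0 1 0 2; 0 0 1 -5; 0 0 0 1]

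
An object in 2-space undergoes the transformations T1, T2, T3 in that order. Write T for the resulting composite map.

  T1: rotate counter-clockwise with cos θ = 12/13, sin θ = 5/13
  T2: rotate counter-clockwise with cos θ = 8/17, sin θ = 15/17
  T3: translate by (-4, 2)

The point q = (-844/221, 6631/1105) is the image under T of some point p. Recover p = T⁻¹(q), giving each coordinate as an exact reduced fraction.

T1 = [12/13 -5/13 0; 5/13 12/13 0; 0 0 1]
T2·T1 = [21/221 -220/221 0; 220/221 21/221 0; 0 0 1]
T3·…·T1 = [21/221 -220/221 -4; 220/221 21/221 2; 0 0 1]
det M = 1; M⁻¹ = [21/221 220/221 -356/221; -220/221 21/221 -922/221; 0 0 1]
M⁻¹ · (-844/221, 6631/1105)ᵀ = (4, 1/5)ᵀ

p = (4, 1/5)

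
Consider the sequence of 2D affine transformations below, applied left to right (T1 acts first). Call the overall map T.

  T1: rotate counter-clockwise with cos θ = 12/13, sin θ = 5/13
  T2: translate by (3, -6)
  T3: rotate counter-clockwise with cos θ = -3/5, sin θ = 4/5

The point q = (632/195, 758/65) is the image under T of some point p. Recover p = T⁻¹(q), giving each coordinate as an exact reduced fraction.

T1 = [12/13 -5/13 0; 5/13 12/13 0; 0 0 1]
T2·T1 = [12/13 -5/13 3; 5/13 12/13 -6; 0 0 1]
T3·…·T1 = [-56/65 -33/65 3; 33/65 -56/65 6; 0 0 1]
det M = 1; M⁻¹ = [-56/65 33/65 -6/13; -33/65 -56/65 87/13; 0 0 1]
M⁻¹ · (632/195, 758/65)ᵀ = (8/3, -5)ᵀ

p = (8/3, -5)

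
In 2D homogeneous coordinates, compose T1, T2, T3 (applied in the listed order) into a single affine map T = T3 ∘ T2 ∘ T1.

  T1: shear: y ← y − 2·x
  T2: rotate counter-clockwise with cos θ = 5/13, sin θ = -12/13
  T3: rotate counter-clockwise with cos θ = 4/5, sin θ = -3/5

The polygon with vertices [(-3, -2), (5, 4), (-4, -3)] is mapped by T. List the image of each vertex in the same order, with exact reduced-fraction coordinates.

T1 shear: y ← y − 2·x: (-3, -2) → (-3, 4); (5, 4) → (5, -6); (-4, -3) → (-4, 5)
T2 rotate counter-clockwise with cos θ = 5/13, sin θ = -12/13: (-3, 4) → (33/13, 56/13); (5, -6) → (-47/13, -90/13); (-4, 5) → (40/13, 73/13)
T3 rotate counter-clockwise with cos θ = 4/5, sin θ = -3/5: (33/13, 56/13) → (60/13, 25/13); (-47/13, -90/13) → (-458/65, -219/65); (40/13, 73/13) → (379/65, 172/65)

image vertices: (60/13, 25/13), (-458/65, -219/65), (379/65, 172/65)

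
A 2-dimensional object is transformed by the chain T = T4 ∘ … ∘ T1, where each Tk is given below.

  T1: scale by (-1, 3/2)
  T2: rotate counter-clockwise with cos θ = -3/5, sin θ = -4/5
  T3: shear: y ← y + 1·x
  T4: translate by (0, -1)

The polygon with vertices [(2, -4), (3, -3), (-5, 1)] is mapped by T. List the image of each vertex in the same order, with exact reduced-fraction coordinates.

image vertices: (-18/5, 3/5), (-9/5, 23/10), (-9/5, -77/10)

T1 scale by (-1, 3/2): (2, -4) → (-2, -6); (3, -3) → (-3, -9/2); (-5, 1) → (5, 3/2)
T2 rotate counter-clockwise with cos θ = -3/5, sin θ = -4/5: (-2, -6) → (-18/5, 26/5); (-3, -9/2) → (-9/5, 51/10); (5, 3/2) → (-9/5, -49/10)
T3 shear: y ← y + 1·x: (-18/5, 26/5) → (-18/5, 8/5); (-9/5, 51/10) → (-9/5, 33/10); (-9/5, -49/10) → (-9/5, -67/10)
T4 translate by (0, -1): (-18/5, 8/5) → (-18/5, 3/5); (-9/5, 33/10) → (-9/5, 23/10); (-9/5, -67/10) → (-9/5, -77/10)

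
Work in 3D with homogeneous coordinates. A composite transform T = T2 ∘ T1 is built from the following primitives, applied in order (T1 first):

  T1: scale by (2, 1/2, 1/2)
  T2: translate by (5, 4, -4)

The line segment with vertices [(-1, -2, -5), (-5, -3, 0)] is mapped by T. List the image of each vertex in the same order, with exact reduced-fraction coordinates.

T1 scale by (2, 1/2, 1/2): (-1, -2, -5) → (-2, -1, -5/2); (-5, -3, 0) → (-10, -3/2, 0)
T2 translate by (5, 4, -4): (-2, -1, -5/2) → (3, 3, -13/2); (-10, -3/2, 0) → (-5, 5/2, -4)

image vertices: (3, 3, -13/2), (-5, 5/2, -4)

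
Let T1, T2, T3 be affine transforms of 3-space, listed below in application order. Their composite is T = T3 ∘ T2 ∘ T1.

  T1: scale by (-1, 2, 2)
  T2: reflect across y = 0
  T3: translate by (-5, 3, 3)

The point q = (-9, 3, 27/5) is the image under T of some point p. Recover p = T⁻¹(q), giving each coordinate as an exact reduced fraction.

T1 = [-1 0 0 0; 0 2 0 0; 0 0 2 0; 0 0 0 1]
T2·T1 = [-1 0 0 0; 0 -2 0 0; 0 0 2 0; 0 0 0 1]
T3·…·T1 = [-1 0 0 -5; 0 -2 0 3; 0 0 2 3; 0 0 0 1]
det M = 4; M⁻¹ = [-1 0 0 -5; 0 -1/2 0 3/2; 0 0 1/2 -3/2; 0 0 0 1]
M⁻¹ · (-9, 3, 27/5)ᵀ = (4, 0, 6/5)ᵀ

p = (4, 0, 6/5)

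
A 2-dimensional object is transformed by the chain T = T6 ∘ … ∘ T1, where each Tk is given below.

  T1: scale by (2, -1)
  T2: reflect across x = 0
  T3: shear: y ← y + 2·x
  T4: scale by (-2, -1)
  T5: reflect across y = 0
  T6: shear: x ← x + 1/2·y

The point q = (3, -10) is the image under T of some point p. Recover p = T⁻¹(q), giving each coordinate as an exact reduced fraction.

T1 = [2 0 0; 0 -1 0; 0 0 1]
T2·T1 = [-2 0 0; 0 -1 0; 0 0 1]
T3·…·T1 = [-2 0 0; -4 -1 0; 0 0 1]
T4·…·T1 = [4 0 0; 4 1 0; 0 0 1]
T5·…·T1 = [4 0 0; -4 -1 0; 0 0 1]
T6·…·T1 = [2 -1/2 0; -4 -1 0; 0 0 1]
det M = -4; M⁻¹ = [1/4 -1/8 0; -1 -1/2 0; 0 0 1]
M⁻¹ · (3, -10)ᵀ = (2, 2)ᵀ

p = (2, 2)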